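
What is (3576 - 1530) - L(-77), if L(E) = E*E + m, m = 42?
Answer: -3925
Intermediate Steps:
L(E) = 42 + E**2 (L(E) = E*E + 42 = E**2 + 42 = 42 + E**2)
(3576 - 1530) - L(-77) = (3576 - 1530) - (42 + (-77)**2) = 2046 - (42 + 5929) = 2046 - 1*5971 = 2046 - 5971 = -3925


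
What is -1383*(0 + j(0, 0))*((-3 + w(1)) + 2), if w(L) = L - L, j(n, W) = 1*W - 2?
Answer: -2766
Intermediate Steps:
j(n, W) = -2 + W (j(n, W) = W - 2 = -2 + W)
w(L) = 0
-1383*(0 + j(0, 0))*((-3 + w(1)) + 2) = -1383*(0 + (-2 + 0))*((-3 + 0) + 2) = -1383*(0 - 2)*(-3 + 2) = -(-2766)*(-1) = -1383*2 = -2766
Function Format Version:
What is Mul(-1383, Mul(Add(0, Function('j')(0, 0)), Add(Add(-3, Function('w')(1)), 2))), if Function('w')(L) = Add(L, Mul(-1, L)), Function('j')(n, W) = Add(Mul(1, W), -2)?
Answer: -2766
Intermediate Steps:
Function('j')(n, W) = Add(-2, W) (Function('j')(n, W) = Add(W, -2) = Add(-2, W))
Function('w')(L) = 0
Mul(-1383, Mul(Add(0, Function('j')(0, 0)), Add(Add(-3, Function('w')(1)), 2))) = Mul(-1383, Mul(Add(0, Add(-2, 0)), Add(Add(-3, 0), 2))) = Mul(-1383, Mul(Add(0, -2), Add(-3, 2))) = Mul(-1383, Mul(-2, -1)) = Mul(-1383, 2) = -2766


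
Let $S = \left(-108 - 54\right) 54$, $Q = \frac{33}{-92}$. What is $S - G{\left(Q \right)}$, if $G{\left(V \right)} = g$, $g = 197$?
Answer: $-8945$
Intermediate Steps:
$Q = - \frac{33}{92}$ ($Q = 33 \left(- \frac{1}{92}\right) = - \frac{33}{92} \approx -0.3587$)
$S = -8748$ ($S = \left(-162\right) 54 = -8748$)
$G{\left(V \right)} = 197$
$S - G{\left(Q \right)} = -8748 - 197 = -8945$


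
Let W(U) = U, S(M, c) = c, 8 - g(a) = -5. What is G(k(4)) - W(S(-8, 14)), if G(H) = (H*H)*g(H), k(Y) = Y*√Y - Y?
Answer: 194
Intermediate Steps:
g(a) = 13 (g(a) = 8 - 1*(-5) = 8 + 5 = 13)
k(Y) = Y^(3/2) - Y
G(H) = 13*H² (G(H) = (H*H)*13 = H²*13 = 13*H²)
G(k(4)) - W(S(-8, 14)) = 13*(4^(3/2) - 1*4)² - 1*14 = 13*(8 - 4)² - 14 = 13*4² - 14 = 13*16 - 14 = 208 - 14 = 194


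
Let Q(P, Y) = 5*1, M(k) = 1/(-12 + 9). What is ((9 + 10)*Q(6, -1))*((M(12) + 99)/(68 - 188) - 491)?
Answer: -420508/9 ≈ -46723.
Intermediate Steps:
M(k) = -1/3 (M(k) = 1/(-3) = -1/3)
Q(P, Y) = 5
((9 + 10)*Q(6, -1))*((M(12) + 99)/(68 - 188) - 491) = ((9 + 10)*5)*((-1/3 + 99)/(68 - 188) - 491) = (19*5)*((296/3)/(-120) - 491) = 95*((296/3)*(-1/120) - 491) = 95*(-37/45 - 491) = 95*(-22132/45) = -420508/9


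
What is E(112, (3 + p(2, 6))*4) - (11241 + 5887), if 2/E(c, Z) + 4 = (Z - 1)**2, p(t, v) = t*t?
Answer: -12417798/725 ≈ -17128.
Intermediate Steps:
p(t, v) = t**2
E(c, Z) = 2/(-4 + (-1 + Z)**2) (E(c, Z) = 2/(-4 + (Z - 1)**2) = 2/(-4 + (-1 + Z)**2))
E(112, (3 + p(2, 6))*4) - (11241 + 5887) = 2/(-4 + (-1 + (3 + 2**2)*4)**2) - (11241 + 5887) = 2/(-4 + (-1 + (3 + 4)*4)**2) - 1*17128 = 2/(-4 + (-1 + 7*4)**2) - 17128 = 2/(-4 + (-1 + 28)**2) - 17128 = 2/(-4 + 27**2) - 17128 = 2/(-4 + 729) - 17128 = 2/725 - 17128 = -12417798/725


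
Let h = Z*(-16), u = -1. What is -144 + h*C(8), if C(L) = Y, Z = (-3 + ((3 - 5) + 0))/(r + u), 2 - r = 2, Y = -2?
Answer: 16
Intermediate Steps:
r = 0 (r = 2 - 1*2 = 2 - 2 = 0)
Z = 5 (Z = (-3 + ((3 - 5) + 0))/(0 - 1) = (-3 + (-2 + 0))/(-1) = (-3 - 2)*(-1) = -5*(-1) = 5)
C(L) = -2
h = -80 (h = 5*(-16) = -80)
-144 + h*C(8) = -144 - 80*(-2) = -144 + 160 = 16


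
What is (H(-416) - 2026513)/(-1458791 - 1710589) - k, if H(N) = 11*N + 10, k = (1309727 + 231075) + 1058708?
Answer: -8238832972721/3169380 ≈ -2.5995e+6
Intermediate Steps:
k = 2599510 (k = 1540802 + 1058708 = 2599510)
H(N) = 10 + 11*N
(H(-416) - 2026513)/(-1458791 - 1710589) - k = ((10 + 11*(-416)) - 2026513)/(-1458791 - 1710589) - 1*2599510 = ((10 - 4576) - 2026513)/(-3169380) - 2599510 = (-4566 - 2026513)*(-1/3169380) - 2599510 = -2031079*(-1/3169380) - 2599510 = 2031079/3169380 - 2599510 = -8238832972721/3169380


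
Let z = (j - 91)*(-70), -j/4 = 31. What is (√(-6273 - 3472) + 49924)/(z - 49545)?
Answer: -49924/34495 - I*√9745/34495 ≈ -1.4473 - 0.0028618*I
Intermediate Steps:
j = -124 (j = -4*31 = -124)
z = 15050 (z = (-124 - 91)*(-70) = -215*(-70) = 15050)
(√(-6273 - 3472) + 49924)/(z - 49545) = (√(-6273 - 3472) + 49924)/(15050 - 49545) = (√(-9745) + 49924)/(-34495) = (I*√9745 + 49924)*(-1/34495) = (49924 + I*√9745)*(-1/34495) = -49924/34495 - I*√9745/34495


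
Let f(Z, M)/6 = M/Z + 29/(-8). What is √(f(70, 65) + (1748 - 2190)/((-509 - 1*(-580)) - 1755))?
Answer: I*√552913193/5894 ≈ 3.9895*I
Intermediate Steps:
f(Z, M) = -87/4 + 6*M/Z (f(Z, M) = 6*(M/Z + 29/(-8)) = 6*(M/Z + 29*(-⅛)) = 6*(M/Z - 29/8) = 6*(-29/8 + M/Z) = -87/4 + 6*M/Z)
√(f(70, 65) + (1748 - 2190)/((-509 - 1*(-580)) - 1755)) = √((-87/4 + 6*65/70) + (1748 - 2190)/((-509 - 1*(-580)) - 1755)) = √((-87/4 + 6*65*(1/70)) - 442/((-509 + 580) - 1755)) = √((-87/4 + 39/7) - 442/(71 - 1755)) = √(-453/28 - 442/(-1684)) = √(-453/28 - 442*(-1/1684)) = √(-453/28 + 221/842) = √(-187619/11788) = I*√552913193/5894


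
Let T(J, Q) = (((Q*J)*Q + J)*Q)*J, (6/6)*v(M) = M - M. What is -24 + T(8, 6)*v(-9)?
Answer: -24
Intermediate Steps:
v(M) = 0 (v(M) = M - M = 0)
T(J, Q) = J*Q*(J + J*Q²) (T(J, Q) = (((J*Q)*Q + J)*Q)*J = ((J*Q² + J)*Q)*J = ((J + J*Q²)*Q)*J = (Q*(J + J*Q²))*J = J*Q*(J + J*Q²))
-24 + T(8, 6)*v(-9) = -24 + (6*8²*(1 + 6²))*0 = -24 + (6*64*(1 + 36))*0 = -24 + (6*64*37)*0 = -24 + 14208*0 = -24 + 0 = -24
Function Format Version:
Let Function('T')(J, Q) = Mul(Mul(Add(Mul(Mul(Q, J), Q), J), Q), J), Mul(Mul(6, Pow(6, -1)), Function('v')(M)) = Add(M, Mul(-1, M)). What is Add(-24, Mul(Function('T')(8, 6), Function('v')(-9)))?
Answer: -24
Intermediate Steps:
Function('v')(M) = 0 (Function('v')(M) = Add(M, Mul(-1, M)) = 0)
Function('T')(J, Q) = Mul(J, Q, Add(J, Mul(J, Pow(Q, 2)))) (Function('T')(J, Q) = Mul(Mul(Add(Mul(Mul(J, Q), Q), J), Q), J) = Mul(Mul(Add(Mul(J, Pow(Q, 2)), J), Q), J) = Mul(Mul(Add(J, Mul(J, Pow(Q, 2))), Q), J) = Mul(Mul(Q, Add(J, Mul(J, Pow(Q, 2)))), J) = Mul(J, Q, Add(J, Mul(J, Pow(Q, 2)))))
Add(-24, Mul(Function('T')(8, 6), Function('v')(-9))) = Add(-24, Mul(Mul(6, Pow(8, 2), Add(1, Pow(6, 2))), 0)) = Add(-24, Mul(Mul(6, 64, Add(1, 36)), 0)) = Add(-24, Mul(Mul(6, 64, 37), 0)) = Add(-24, Mul(14208, 0)) = Add(-24, 0) = -24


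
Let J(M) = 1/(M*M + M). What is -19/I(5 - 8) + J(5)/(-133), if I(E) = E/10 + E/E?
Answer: -108301/3990 ≈ -27.143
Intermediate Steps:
I(E) = 1 + E/10 (I(E) = E*(1/10) + 1 = E/10 + 1 = 1 + E/10)
J(M) = 1/(M + M**2) (J(M) = 1/(M**2 + M) = 1/(M + M**2))
-19/I(5 - 8) + J(5)/(-133) = -19/(1 + (5 - 8)/10) + (1/(5*(1 + 5)))/(-133) = -19/(1 + (1/10)*(-3)) + ((1/5)/6)*(-1/133) = -19/(1 - 3/10) + ((1/5)*(1/6))*(-1/133) = -19/7/10 + (1/30)*(-1/133) = -19*10/7 - 1/3990 = -190/7 - 1/3990 = -108301/3990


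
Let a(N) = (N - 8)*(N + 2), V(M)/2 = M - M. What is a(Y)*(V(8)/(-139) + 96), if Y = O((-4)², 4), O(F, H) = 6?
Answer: -1536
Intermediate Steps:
V(M) = 0 (V(M) = 2*(M - M) = 2*0 = 0)
Y = 6
a(N) = (-8 + N)*(2 + N)
a(Y)*(V(8)/(-139) + 96) = (-16 + 6² - 6*6)*(0/(-139) + 96) = (-16 + 36 - 36)*(0*(-1/139) + 96) = -16*(0 + 96) = -16*96 = -1536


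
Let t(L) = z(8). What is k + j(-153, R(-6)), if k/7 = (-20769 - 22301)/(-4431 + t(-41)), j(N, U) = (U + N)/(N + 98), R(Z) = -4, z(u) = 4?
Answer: 17276989/243485 ≈ 70.957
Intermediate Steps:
t(L) = 4
j(N, U) = (N + U)/(98 + N)
k = 301490/4427 (k = 7*((-20769 - 22301)/(-4431 + 4)) = 7*(-43070/(-4427)) = 7*(-43070*(-1/4427)) = 7*(43070/4427) = 301490/4427 ≈ 68.103)
k + j(-153, R(-6)) = 301490/4427 + (-153 - 4)/(98 - 153) = 301490/4427 - 157/(-55) = 301490/4427 - 1/55*(-157) = 301490/4427 + 157/55 = 17276989/243485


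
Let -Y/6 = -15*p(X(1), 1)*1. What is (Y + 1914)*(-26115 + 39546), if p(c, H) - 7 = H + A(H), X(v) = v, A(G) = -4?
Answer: 30542094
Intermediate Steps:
p(c, H) = 3 + H (p(c, H) = 7 + (H - 4) = 7 + (-4 + H) = 3 + H)
Y = 360 (Y = -6*(-15*(3 + 1)) = -6*(-15*4) = -(-360) = -6*(-60) = 360)
(Y + 1914)*(-26115 + 39546) = (360 + 1914)*(-26115 + 39546) = 2274*13431 = 30542094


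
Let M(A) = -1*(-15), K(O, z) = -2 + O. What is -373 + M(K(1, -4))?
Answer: -358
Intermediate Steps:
M(A) = 15
-373 + M(K(1, -4)) = -373 + 15 = -358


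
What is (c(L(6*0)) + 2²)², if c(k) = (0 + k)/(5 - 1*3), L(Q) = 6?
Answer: 49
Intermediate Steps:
c(k) = k/2 (c(k) = k/(5 - 3) = k/2)
(c(L(6*0)) + 2²)² = ((½)*6 + 2²)² = (3 + 4)² = 7² = 49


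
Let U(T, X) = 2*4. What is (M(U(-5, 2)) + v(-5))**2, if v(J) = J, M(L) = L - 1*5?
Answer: 4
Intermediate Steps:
U(T, X) = 8
M(L) = -5 + L (M(L) = L - 5 = -5 + L)
(M(U(-5, 2)) + v(-5))**2 = ((-5 + 8) - 5)**2 = (3 - 5)**2 = (-2)**2 = 4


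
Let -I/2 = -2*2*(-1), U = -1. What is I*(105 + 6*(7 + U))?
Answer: -1128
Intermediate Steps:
I = -8 (I = -2*(-2*2)*(-1) = -(-8)*(-1) = -2*4 = -8)
I*(105 + 6*(7 + U)) = -8*(105 + 6*(7 - 1)) = -8*(105 + 6*6) = -8*(105 + 36) = -8*141 = -1128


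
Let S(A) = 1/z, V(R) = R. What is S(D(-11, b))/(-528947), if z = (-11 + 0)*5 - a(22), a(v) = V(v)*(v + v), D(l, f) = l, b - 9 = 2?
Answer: 1/541112781 ≈ 1.8480e-9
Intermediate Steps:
b = 11 (b = 9 + 2 = 11)
a(v) = 2*v² (a(v) = v*(v + v) = v*(2*v) = 2*v²)
z = -1023 (z = (-11 + 0)*5 - 2*22² = -11*5 - 2*484 = -55 - 1*968 = -55 - 968 = -1023)
S(A) = -1/1023 (S(A) = 1/(-1023) = -1/1023)
S(D(-11, b))/(-528947) = -1/1023/(-528947) = -1/1023*(-1/528947) = 1/541112781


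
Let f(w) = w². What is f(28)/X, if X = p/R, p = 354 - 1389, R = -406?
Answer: 318304/1035 ≈ 307.54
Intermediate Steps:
p = -1035
X = 1035/406 (X = -1035/(-406) = -1035*(-1/406) = 1035/406 ≈ 2.5493)
f(28)/X = 28²/(1035/406) = 784*(406/1035) = 318304/1035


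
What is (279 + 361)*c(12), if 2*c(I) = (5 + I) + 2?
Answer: 6080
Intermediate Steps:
c(I) = 7/2 + I/2 (c(I) = ((5 + I) + 2)/2 = (7 + I)/2 = 7/2 + I/2)
(279 + 361)*c(12) = (279 + 361)*(7/2 + (½)*12) = 640*(7/2 + 6) = 640*(19/2) = 6080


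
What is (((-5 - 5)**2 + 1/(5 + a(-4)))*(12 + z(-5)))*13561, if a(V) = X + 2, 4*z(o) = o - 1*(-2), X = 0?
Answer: 427781745/28 ≈ 1.5278e+7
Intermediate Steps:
z(o) = 1/2 + o/4 (z(o) = (o - 1*(-2))/4 = (o + 2)/4 = (2 + o)/4 = 1/2 + o/4)
a(V) = 2 (a(V) = 0 + 2 = 2)
(((-5 - 5)**2 + 1/(5 + a(-4)))*(12 + z(-5)))*13561 = (((-5 - 5)**2 + 1/(5 + 2))*(12 + (1/2 + (1/4)*(-5))))*13561 = (((-10)**2 + 1/7)*(12 + (1/2 - 5/4)))*13561 = ((100 + 1/7)*(12 - 3/4))*13561 = ((701/7)*(45/4))*13561 = (31545/28)*13561 = 427781745/28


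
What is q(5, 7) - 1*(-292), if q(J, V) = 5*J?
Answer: 317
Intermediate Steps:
q(5, 7) - 1*(-292) = 5*5 - 1*(-292) = 25 + 292 = 317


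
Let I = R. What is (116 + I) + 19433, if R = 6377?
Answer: 25926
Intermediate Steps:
I = 6377
(116 + I) + 19433 = (116 + 6377) + 19433 = 6493 + 19433 = 25926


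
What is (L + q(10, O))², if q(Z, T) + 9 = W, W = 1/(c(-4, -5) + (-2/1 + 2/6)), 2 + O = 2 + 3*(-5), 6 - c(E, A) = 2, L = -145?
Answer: 1155625/49 ≈ 23584.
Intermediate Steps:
c(E, A) = 4 (c(E, A) = 6 - 1*2 = 6 - 2 = 4)
O = -15 (O = -2 + (2 + 3*(-5)) = -2 + (2 - 15) = -2 - 13 = -15)
W = 3/7 (W = 1/(4 + (-2/1 + 2/6)) = 1/(4 + (-2*1 + 2*(⅙))) = 1/(4 + (-2 + ⅓)) = 1/(4 - 5/3) = 1/(7/3) = 3/7 ≈ 0.42857)
q(Z, T) = -60/7 (q(Z, T) = -9 + 3/7 = -60/7)
(L + q(10, O))² = (-145 - 60/7)² = (-1075/7)² = 1155625/49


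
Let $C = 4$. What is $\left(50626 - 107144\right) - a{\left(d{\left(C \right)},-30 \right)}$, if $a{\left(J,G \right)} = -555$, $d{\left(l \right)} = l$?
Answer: $-55963$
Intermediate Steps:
$\left(50626 - 107144\right) - a{\left(d{\left(C \right)},-30 \right)} = \left(50626 - 107144\right) - -555 = -56518 + 555 = -55963$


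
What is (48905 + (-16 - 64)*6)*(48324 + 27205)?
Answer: 3657491825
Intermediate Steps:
(48905 + (-16 - 64)*6)*(48324 + 27205) = (48905 - 80*6)*75529 = (48905 - 480)*75529 = 48425*75529 = 3657491825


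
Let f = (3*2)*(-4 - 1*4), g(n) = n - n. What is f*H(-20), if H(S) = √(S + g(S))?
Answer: -96*I*√5 ≈ -214.66*I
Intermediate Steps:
g(n) = 0
H(S) = √S (H(S) = √(S + 0) = √S)
f = -48 (f = 6*(-4 - 4) = 6*(-8) = -48)
f*H(-20) = -96*I*√5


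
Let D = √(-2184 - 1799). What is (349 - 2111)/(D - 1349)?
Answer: 1188469/911892 + 881*I*√3983/911892 ≈ 1.3033 + 0.060973*I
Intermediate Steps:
D = I*√3983 (D = √(-3983) = I*√3983 ≈ 63.111*I)
(349 - 2111)/(D - 1349) = (349 - 2111)/(I*√3983 - 1349) = -1762/(-1349 + I*√3983)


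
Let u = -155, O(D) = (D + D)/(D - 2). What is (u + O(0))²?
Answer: 24025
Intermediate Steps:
O(D) = 2*D/(-2 + D) (O(D) = (2*D)/(-2 + D) = 2*D/(-2 + D))
(u + O(0))² = (-155 + 2*0/(-2 + 0))² = (-155 + 2*0/(-2))² = (-155 + 2*0*(-½))² = (-155 + 0)² = (-155)² = 24025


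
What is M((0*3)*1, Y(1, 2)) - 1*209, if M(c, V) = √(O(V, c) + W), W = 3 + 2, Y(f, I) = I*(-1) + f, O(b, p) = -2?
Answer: -209 + √3 ≈ -207.27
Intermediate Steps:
Y(f, I) = f - I (Y(f, I) = -I + f = f - I)
W = 5
M(c, V) = √3 (M(c, V) = √(-2 + 5) = √3)
M((0*3)*1, Y(1, 2)) - 1*209 = √3 - 1*209 = √3 - 209 = -209 + √3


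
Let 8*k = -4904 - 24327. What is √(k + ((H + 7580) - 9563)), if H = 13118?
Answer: √119698/4 ≈ 86.494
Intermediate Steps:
k = -29231/8 (k = (-4904 - 24327)/8 = (⅛)*(-29231) = -29231/8 ≈ -3653.9)
√(k + ((H + 7580) - 9563)) = √(-29231/8 + ((13118 + 7580) - 9563)) = √(-29231/8 + (20698 - 9563)) = √(-29231/8 + 11135) = √(59849/8) = √119698/4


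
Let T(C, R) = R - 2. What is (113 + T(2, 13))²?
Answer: 15376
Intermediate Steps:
T(C, R) = -2 + R
(113 + T(2, 13))² = (113 + (-2 + 13))² = (113 + 11)² = 124² = 15376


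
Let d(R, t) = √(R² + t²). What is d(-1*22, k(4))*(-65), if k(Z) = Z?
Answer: -650*√5 ≈ -1453.4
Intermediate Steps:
d(-1*22, k(4))*(-65) = √((-1*22)² + 4²)*(-65) = √((-22)² + 16)*(-65) = √(484 + 16)*(-65) = √500*(-65) = (10*√5)*(-65) = -650*√5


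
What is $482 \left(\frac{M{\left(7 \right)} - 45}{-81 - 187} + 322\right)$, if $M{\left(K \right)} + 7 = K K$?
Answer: $\frac{20798059}{134} \approx 1.5521 \cdot 10^{5}$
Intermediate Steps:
$M{\left(K \right)} = -7 + K^{2}$ ($M{\left(K \right)} = -7 + K K = -7 + K^{2}$)
$482 \left(\frac{M{\left(7 \right)} - 45}{-81 - 187} + 322\right) = 482 \left(\frac{\left(-7 + 7^{2}\right) - 45}{-81 - 187} + 322\right) = 482 \left(\frac{\left(-7 + 49\right) - 45}{-268} + 322\right) = 482 \left(\left(42 - 45\right) \left(- \frac{1}{268}\right) + 322\right) = 482 \left(\left(-3\right) \left(- \frac{1}{268}\right) + 322\right) = 482 \left(\frac{3}{268} + 322\right) = 482 \cdot \frac{86299}{268} = \frac{20798059}{134}$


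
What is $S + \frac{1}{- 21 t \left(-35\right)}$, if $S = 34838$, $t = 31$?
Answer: $\frac{793783831}{22785} \approx 34838.0$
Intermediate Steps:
$S + \frac{1}{- 21 t \left(-35\right)} = 34838 + \frac{1}{\left(-21\right) 31 \left(-35\right)} = 34838 + \frac{1}{\left(-651\right) \left(-35\right)} = 34838 + \frac{1}{22785} = \frac{793783831}{22785}$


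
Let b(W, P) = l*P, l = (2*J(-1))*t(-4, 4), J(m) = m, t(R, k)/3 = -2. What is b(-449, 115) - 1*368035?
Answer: -366655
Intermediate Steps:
t(R, k) = -6 (t(R, k) = 3*(-2) = -6)
l = 12 (l = (2*(-1))*(-6) = -2*(-6) = 12)
b(W, P) = 12*P
b(-449, 115) - 1*368035 = 12*115 - 1*368035 = 1380 - 368035 = -366655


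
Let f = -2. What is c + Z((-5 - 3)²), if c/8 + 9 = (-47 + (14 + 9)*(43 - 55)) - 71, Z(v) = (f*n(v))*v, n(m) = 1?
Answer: -3352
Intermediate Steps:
Z(v) = -2*v (Z(v) = (-2*1)*v = -2*v)
c = -3224 (c = -72 + 8*((-47 + (14 + 9)*(43 - 55)) - 71) = -72 + 8*((-47 + 23*(-12)) - 71) = -72 + 8*((-47 - 276) - 71) = -72 + 8*(-323 - 71) = -72 + 8*(-394) = -72 - 3152 = -3224)
c + Z((-5 - 3)²) = -3224 - 2*(-5 - 3)² = -3224 - 2*(-8)² = -3224 - 2*64 = -3224 - 128 = -3352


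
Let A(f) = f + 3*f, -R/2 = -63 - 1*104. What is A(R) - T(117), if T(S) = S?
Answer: 1219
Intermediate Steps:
R = 334 (R = -2*(-63 - 1*104) = -2*(-63 - 104) = -2*(-167) = 334)
A(f) = 4*f
A(R) - T(117) = 4*334 - 1*117 = 1336 - 117 = 1219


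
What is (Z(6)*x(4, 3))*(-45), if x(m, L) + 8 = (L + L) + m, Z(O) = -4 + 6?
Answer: -180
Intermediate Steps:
Z(O) = 2
x(m, L) = -8 + m + 2*L (x(m, L) = -8 + ((L + L) + m) = -8 + (2*L + m) = -8 + (m + 2*L) = -8 + m + 2*L)
(Z(6)*x(4, 3))*(-45) = (2*(-8 + 4 + 2*3))*(-45) = (2*(-8 + 4 + 6))*(-45) = (2*2)*(-45) = 4*(-45) = -180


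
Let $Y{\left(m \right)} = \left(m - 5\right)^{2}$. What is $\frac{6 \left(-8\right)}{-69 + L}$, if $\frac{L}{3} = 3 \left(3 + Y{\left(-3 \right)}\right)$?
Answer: $- \frac{8}{89} \approx -0.089888$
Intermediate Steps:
$Y{\left(m \right)} = \left(-5 + m\right)^{2}$
$L = 603$ ($L = 3 \cdot 3 \left(3 + \left(-5 - 3\right)^{2}\right) = 3 \cdot 3 \left(3 + \left(-8\right)^{2}\right) = 3 \cdot 3 \left(3 + 64\right) = 3 \cdot 3 \cdot 67 = 3 \cdot 201 = 603$)
$\frac{6 \left(-8\right)}{-69 + L} = \frac{6 \left(-8\right)}{-69 + 603} = - \frac{48}{534} = \left(-48\right) \frac{1}{534} = - \frac{8}{89}$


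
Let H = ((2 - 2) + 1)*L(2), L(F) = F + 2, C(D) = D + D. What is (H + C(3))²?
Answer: 100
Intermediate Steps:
C(D) = 2*D
L(F) = 2 + F
H = 4 (H = ((2 - 2) + 1)*(2 + 2) = (0 + 1)*4 = 1*4 = 4)
(H + C(3))² = (4 + 2*3)² = (4 + 6)² = 10² = 100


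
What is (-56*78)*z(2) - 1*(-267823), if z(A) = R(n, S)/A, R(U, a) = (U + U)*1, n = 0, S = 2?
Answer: 267823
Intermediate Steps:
R(U, a) = 2*U (R(U, a) = (2*U)*1 = 2*U)
z(A) = 0 (z(A) = (2*0)/A = 0/A = 0)
(-56*78)*z(2) - 1*(-267823) = -56*78*0 - 1*(-267823) = -4368*0 + 267823 = 0 + 267823 = 267823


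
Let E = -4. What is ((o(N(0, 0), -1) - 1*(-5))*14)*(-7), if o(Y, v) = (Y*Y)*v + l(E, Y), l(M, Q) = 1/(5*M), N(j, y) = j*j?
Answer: -4851/10 ≈ -485.10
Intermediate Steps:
N(j, y) = j²
l(M, Q) = 1/(5*M)
o(Y, v) = -1/20 + v*Y² (o(Y, v) = (Y*Y)*v + (⅕)/(-4) = Y²*v + (⅕)*(-¼) = v*Y² - 1/20 = -1/20 + v*Y²)
((o(N(0, 0), -1) - 1*(-5))*14)*(-7) = (((-1/20 - (0²)²) - 1*(-5))*14)*(-7) = (((-1/20 - 1*0²) + 5)*14)*(-7) = (((-1/20 - 1*0) + 5)*14)*(-7) = (((-1/20 + 0) + 5)*14)*(-7) = ((-1/20 + 5)*14)*(-7) = ((99/20)*14)*(-7) = (693/10)*(-7) = -4851/10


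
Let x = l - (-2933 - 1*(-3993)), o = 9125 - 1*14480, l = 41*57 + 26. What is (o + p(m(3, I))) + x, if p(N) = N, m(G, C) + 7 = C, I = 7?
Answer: -4052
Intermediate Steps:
l = 2363 (l = 2337 + 26 = 2363)
m(G, C) = -7 + C
o = -5355 (o = 9125 - 14480 = -5355)
x = 1303 (x = 2363 - (-2933 - 1*(-3993)) = 2363 - (-2933 + 3993) = 2363 - 1*1060 = 2363 - 1060 = 1303)
(o + p(m(3, I))) + x = (-5355 + (-7 + 7)) + 1303 = (-5355 + 0) + 1303 = -5355 + 1303 = -4052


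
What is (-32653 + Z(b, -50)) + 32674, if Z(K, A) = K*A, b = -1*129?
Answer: 6471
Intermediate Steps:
b = -129
Z(K, A) = A*K
(-32653 + Z(b, -50)) + 32674 = (-32653 - 50*(-129)) + 32674 = (-32653 + 6450) + 32674 = -26203 + 32674 = 6471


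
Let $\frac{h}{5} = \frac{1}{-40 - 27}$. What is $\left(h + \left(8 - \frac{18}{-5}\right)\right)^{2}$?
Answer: $\frac{14907321}{112225} \approx 132.83$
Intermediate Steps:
$h = - \frac{5}{67}$ ($h = \frac{5}{-40 - 27} = \frac{5}{-67} = 5 \left(- \frac{1}{67}\right) = - \frac{5}{67} \approx -0.074627$)
$\left(h + \left(8 - \frac{18}{-5}\right)\right)^{2} = \left(- \frac{5}{67} + \left(8 - \frac{18}{-5}\right)\right)^{2} = \left(- \frac{5}{67} + \left(8 - 18 \left(- \frac{1}{5}\right)\right)\right)^{2} = \left(- \frac{5}{67} + \left(8 - - \frac{18}{5}\right)\right)^{2} = \left(- \frac{5}{67} + \left(8 + \frac{18}{5}\right)\right)^{2} = \left(- \frac{5}{67} + \frac{58}{5}\right)^{2} = \left(\frac{3861}{335}\right)^{2} = \frac{14907321}{112225}$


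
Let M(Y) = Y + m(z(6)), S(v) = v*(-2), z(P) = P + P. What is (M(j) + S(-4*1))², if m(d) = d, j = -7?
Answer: 169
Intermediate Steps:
z(P) = 2*P
S(v) = -2*v
M(Y) = 12 + Y (M(Y) = Y + 2*6 = Y + 12 = 12 + Y)
(M(j) + S(-4*1))² = ((12 - 7) - (-8))² = (5 - 2*(-4))² = (5 + 8)² = 13² = 169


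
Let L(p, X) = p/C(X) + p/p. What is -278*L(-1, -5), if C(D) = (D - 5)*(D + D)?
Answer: -13761/50 ≈ -275.22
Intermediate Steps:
C(D) = 2*D*(-5 + D) (C(D) = (-5 + D)*(2*D) = 2*D*(-5 + D))
L(p, X) = 1 + p/(2*X*(-5 + X)) (L(p, X) = p/((2*X*(-5 + X))) + p/p = p*(1/(2*X*(-5 + X))) + 1 = p/(2*X*(-5 + X)) + 1 = 1 + p/(2*X*(-5 + X)))
-278*L(-1, -5) = -278*((½)*(-1) - 5*(-5 - 5))/((-5)*(-5 - 5)) = -(-278)*(-½ - 5*(-10))/(5*(-10)) = -(-278)*(-1)*(-½ + 50)/(5*10) = -(-278)*(-1)*99/(5*10*2) = -278*99/100 = -13761/50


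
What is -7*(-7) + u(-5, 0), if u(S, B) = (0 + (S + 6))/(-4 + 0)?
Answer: 195/4 ≈ 48.750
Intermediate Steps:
u(S, B) = -3/2 - S/4 (u(S, B) = (0 + (6 + S))/(-4) = (6 + S)*(-¼) = -3/2 - S/4)
-7*(-7) + u(-5, 0) = -7*(-7) + (-3/2 - ¼*(-5)) = 49 + (-3/2 + 5/4) = 49 - ¼ = 195/4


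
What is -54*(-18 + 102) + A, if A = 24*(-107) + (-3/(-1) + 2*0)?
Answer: -7101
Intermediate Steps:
A = -2565 (A = -2568 + (-3*(-1) + 0) = -2568 + (3 + 0) = -2568 + 3 = -2565)
-54*(-18 + 102) + A = -54*(-18 + 102) - 2565 = -54*84 - 2565 = -4536 - 2565 = -7101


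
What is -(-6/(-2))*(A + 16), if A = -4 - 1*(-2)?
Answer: -42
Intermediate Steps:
A = -2 (A = -4 + 2 = -2)
-(-6/(-2))*(A + 16) = -(-6/(-2))*(-2 + 16) = -(-6*(-½))*14 = -3*14 = -1*42 = -42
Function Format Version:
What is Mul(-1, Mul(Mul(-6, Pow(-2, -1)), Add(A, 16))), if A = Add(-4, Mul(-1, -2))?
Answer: -42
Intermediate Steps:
A = -2 (A = Add(-4, 2) = -2)
Mul(-1, Mul(Mul(-6, Pow(-2, -1)), Add(A, 16))) = Mul(-1, Mul(Mul(-6, Pow(-2, -1)), Add(-2, 16))) = Mul(-1, Mul(Mul(-6, Rational(-1, 2)), 14)) = Mul(-1, Mul(3, 14)) = Mul(-1, 42) = -42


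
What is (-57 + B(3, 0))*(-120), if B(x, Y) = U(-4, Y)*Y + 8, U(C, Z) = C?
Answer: 5880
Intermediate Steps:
B(x, Y) = 8 - 4*Y (B(x, Y) = -4*Y + 8 = 8 - 4*Y)
(-57 + B(3, 0))*(-120) = (-57 + (8 - 4*0))*(-120) = (-57 + (8 + 0))*(-120) = (-57 + 8)*(-120) = -49*(-120) = 5880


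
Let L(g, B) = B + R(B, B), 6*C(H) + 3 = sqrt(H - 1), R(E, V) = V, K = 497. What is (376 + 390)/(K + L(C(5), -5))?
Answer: 766/487 ≈ 1.5729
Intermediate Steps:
C(H) = -1/2 + sqrt(-1 + H)/6 (C(H) = -1/2 + sqrt(H - 1)/6 = -1/2 + sqrt(-1 + H)/6)
L(g, B) = 2*B (L(g, B) = B + B = 2*B)
(376 + 390)/(K + L(C(5), -5)) = (376 + 390)/(497 + 2*(-5)) = 766/(497 - 10) = 766/487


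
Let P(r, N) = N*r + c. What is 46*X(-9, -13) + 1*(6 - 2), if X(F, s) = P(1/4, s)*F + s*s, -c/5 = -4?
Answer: 1687/2 ≈ 843.50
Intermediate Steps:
c = 20 (c = -5*(-4) = 20)
P(r, N) = 20 + N*r (P(r, N) = N*r + 20 = 20 + N*r)
X(F, s) = s² + F*(20 + s/4) (X(F, s) = (20 + s*(1/4))*F + s*s = (20 + s*(1*(¼)))*F + s² = (20 + s*(¼))*F + s² = (20 + s/4)*F + s² = F*(20 + s/4) + s² = s² + F*(20 + s/4))
46*X(-9, -13) + 1*(6 - 2) = 46*((-13)² + (¼)*(-9)*(80 - 13)) + 1*(6 - 2) = 46*(169 + (¼)*(-9)*67) + 1*4 = 46*(169 - 603/4) + 4 = 46*(73/4) + 4 = 1679/2 + 4 = 1687/2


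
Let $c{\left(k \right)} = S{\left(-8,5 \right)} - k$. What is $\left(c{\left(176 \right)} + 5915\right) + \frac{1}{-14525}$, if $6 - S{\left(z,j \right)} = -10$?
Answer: $\frac{83591374}{14525} \approx 5755.0$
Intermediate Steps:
$S{\left(z,j \right)} = 16$ ($S{\left(z,j \right)} = 6 - -10 = 6 + 10 = 16$)
$c{\left(k \right)} = 16 - k$
$\left(c{\left(176 \right)} + 5915\right) + \frac{1}{-14525} = \left(\left(16 - 176\right) + 5915\right) + \frac{1}{-14525} = \left(\left(16 - 176\right) + 5915\right) - \frac{1}{14525} = \left(-160 + 5915\right) - \frac{1}{14525} = 5755 - \frac{1}{14525} = \frac{83591374}{14525}$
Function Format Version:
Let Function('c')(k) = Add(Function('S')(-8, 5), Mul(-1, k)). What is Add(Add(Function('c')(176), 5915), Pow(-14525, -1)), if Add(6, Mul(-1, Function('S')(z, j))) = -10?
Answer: Rational(83591374, 14525) ≈ 5755.0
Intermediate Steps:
Function('S')(z, j) = 16 (Function('S')(z, j) = Add(6, Mul(-1, -10)) = Add(6, 10) = 16)
Function('c')(k) = Add(16, Mul(-1, k))
Add(Add(Function('c')(176), 5915), Pow(-14525, -1)) = Add(Add(Add(16, Mul(-1, 176)), 5915), Pow(-14525, -1)) = Add(Add(Add(16, -176), 5915), Rational(-1, 14525)) = Add(Add(-160, 5915), Rational(-1, 14525)) = Add(5755, Rational(-1, 14525)) = Rational(83591374, 14525)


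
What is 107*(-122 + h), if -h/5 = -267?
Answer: 129791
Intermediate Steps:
h = 1335 (h = -5*(-267) = 1335)
107*(-122 + h) = 107*(-122 + 1335) = 107*1213 = 129791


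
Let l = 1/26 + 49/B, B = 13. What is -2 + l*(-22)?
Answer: -1115/13 ≈ -85.769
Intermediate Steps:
l = 99/26 (l = 1/26 + 49/13 = 99/26 ≈ 3.8077)
-2 + l*(-22) = -2 + (99/26)*(-22) = -2 - 1089/13 = -1115/13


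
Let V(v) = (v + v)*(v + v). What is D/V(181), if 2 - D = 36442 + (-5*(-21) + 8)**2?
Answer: -49209/131044 ≈ -0.37551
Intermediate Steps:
V(v) = 4*v**2 (V(v) = (2*v)*(2*v) = 4*v**2)
D = -49209 (D = 2 - (36442 + (-5*(-21) + 8)**2) = 2 - (36442 + (105 + 8)**2) = 2 - (36442 + 113**2) = 2 - (36442 + 12769) = 2 - 1*49211 = 2 - 49211 = -49209)
D/V(181) = -49209/(4*181**2) = -49209/(4*32761) = -49209/131044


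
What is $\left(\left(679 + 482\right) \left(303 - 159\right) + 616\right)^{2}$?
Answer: $28156840000$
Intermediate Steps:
$\left(\left(679 + 482\right) \left(303 - 159\right) + 616\right)^{2} = \left(1161 \left(303 - 159\right) + 616\right)^{2} = \left(1161 \cdot 144 + 616\right)^{2} = \left(167184 + 616\right)^{2} = 167800^{2} = 28156840000$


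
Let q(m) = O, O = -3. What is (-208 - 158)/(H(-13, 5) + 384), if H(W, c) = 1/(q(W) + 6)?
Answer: -1098/1153 ≈ -0.95230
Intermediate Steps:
q(m) = -3
H(W, c) = ⅓ (H(W, c) = 1/(-3 + 6) = 1/3 = ⅓)
(-208 - 158)/(H(-13, 5) + 384) = (-208 - 158)/(⅓ + 384) = -366/1153/3 = -366*3/1153 = -1098/1153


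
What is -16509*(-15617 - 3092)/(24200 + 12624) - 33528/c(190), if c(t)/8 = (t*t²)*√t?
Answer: 308866881/36824 - 4191*√190/1303210000 ≈ 8387.7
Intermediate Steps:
c(t) = 8*t^(7/2) (c(t) = 8*((t*t²)*√t) = 8*(t³*√t) = 8*t^(7/2))
-16509*(-15617 - 3092)/(24200 + 12624) - 33528/c(190) = -16509*(-15617 - 3092)/(24200 + 12624) - 33528*√190/10425680000 = -16509/(36824/(-18709)) - 33528*√190/10425680000 = -16509/(36824*(-1/18709)) - 33528*√190/10425680000 = -16509/(-36824/18709) - 4191*√190/1303210000 = -16509*(-18709/36824) - 4191*√190/1303210000 = 308866881/36824 - 4191*√190/1303210000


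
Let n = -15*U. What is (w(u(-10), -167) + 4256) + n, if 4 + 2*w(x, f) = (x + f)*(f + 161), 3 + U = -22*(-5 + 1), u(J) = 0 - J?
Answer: 3450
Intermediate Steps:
u(J) = -J
U = 85 (U = -3 - 22*(-5 + 1) = -3 - 22*(-4) = -3 + 88 = 85)
w(x, f) = -2 + (161 + f)*(f + x)/2 (w(x, f) = -2 + ((x + f)*(f + 161))/2 = -2 + ((f + x)*(161 + f))/2 = -2 + ((161 + f)*(f + x))/2 = -2 + (161 + f)*(f + x)/2)
n = -1275 (n = -15*85 = -1275)
(w(u(-10), -167) + 4256) + n = ((-2 + (1/2)*(-167)**2 + (161/2)*(-167) + 161*(-1*(-10))/2 + (1/2)*(-167)*(-1*(-10))) + 4256) - 1275 = ((-2 + (1/2)*27889 - 26887/2 + (161/2)*10 + (1/2)*(-167)*10) + 4256) - 1275 = ((-2 + 27889/2 - 26887/2 + 805 - 835) + 4256) - 1275 = (469 + 4256) - 1275 = 4725 - 1275 = 3450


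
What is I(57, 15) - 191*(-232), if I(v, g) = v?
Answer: 44369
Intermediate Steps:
I(57, 15) - 191*(-232) = 57 - 191*(-232) = 57 + 44312 = 44369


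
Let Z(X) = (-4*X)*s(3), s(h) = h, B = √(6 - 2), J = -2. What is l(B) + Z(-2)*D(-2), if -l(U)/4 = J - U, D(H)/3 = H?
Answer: -128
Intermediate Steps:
D(H) = 3*H
B = 2 (B = √4 = 2)
l(U) = 8 + 4*U (l(U) = -4*(-2 - U) = 8 + 4*U)
Z(X) = -12*X (Z(X) = -4*X*3 = -12*X)
l(B) + Z(-2)*D(-2) = (8 + 4*2) + (-12*(-2))*(3*(-2)) = (8 + 8) + 24*(-6) = 16 - 144 = -128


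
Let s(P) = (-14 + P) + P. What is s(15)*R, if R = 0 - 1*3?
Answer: -48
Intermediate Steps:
R = -3 (R = 0 - 3 = -3)
s(P) = -14 + 2*P
s(15)*R = (-14 + 2*15)*(-3) = (-14 + 30)*(-3) = 16*(-3) = -48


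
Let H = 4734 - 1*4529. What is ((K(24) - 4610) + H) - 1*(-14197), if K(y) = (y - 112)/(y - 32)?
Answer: 9803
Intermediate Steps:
H = 205 (H = 4734 - 4529 = 205)
K(y) = (-112 + y)/(-32 + y)
((K(24) - 4610) + H) - 1*(-14197) = (((-112 + 24)/(-32 + 24) - 4610) + 205) - 1*(-14197) = ((-88/(-8) - 4610) + 205) + 14197 = ((-⅛*(-88) - 4610) + 205) + 14197 = ((11 - 4610) + 205) + 14197 = (-4599 + 205) + 14197 = -4394 + 14197 = 9803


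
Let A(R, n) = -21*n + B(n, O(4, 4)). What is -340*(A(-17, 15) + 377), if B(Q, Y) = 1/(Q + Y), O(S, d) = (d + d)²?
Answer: -1665660/79 ≈ -21084.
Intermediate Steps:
O(S, d) = 4*d² (O(S, d) = (2*d)² = 4*d²)
A(R, n) = 1/(64 + n) - 21*n (A(R, n) = -21*n + 1/(n + 4*4²) = -21*n + 1/(n + 4*16) = -21*n + 1/(n + 64) = -21*n + 1/(64 + n) = 1/(64 + n) - 21*n)
-340*(A(-17, 15) + 377) = -340*((1 - 21*15*(64 + 15))/(64 + 15) + 377) = -340*((1 - 21*15*79)/79 + 377) = -340*((1 - 24885)/79 + 377) = -340*((1/79)*(-24884) + 377) = -340*(-24884/79 + 377) = -340*4899/79 = -1665660/79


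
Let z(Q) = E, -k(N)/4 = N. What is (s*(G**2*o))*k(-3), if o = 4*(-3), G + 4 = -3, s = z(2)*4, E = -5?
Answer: 141120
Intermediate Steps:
k(N) = -4*N
z(Q) = -5
s = -20 (s = -5*4 = -20)
G = -7 (G = -4 - 3 = -7)
o = -12
(s*(G**2*o))*k(-3) = (-20*(-7)**2*(-12))*(-4*(-3)) = -980*(-12)*12 = -20*(-588)*12 = 11760*12 = 141120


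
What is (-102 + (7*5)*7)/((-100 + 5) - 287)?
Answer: -143/382 ≈ -0.37435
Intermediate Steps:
(-102 + (7*5)*7)/((-100 + 5) - 287) = (-102 + 35*7)/(-95 - 287) = (-102 + 245)/(-382) = 143*(-1/382) = -143/382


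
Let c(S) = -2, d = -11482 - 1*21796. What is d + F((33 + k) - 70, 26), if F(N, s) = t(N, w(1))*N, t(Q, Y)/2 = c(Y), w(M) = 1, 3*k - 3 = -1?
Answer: -99398/3 ≈ -33133.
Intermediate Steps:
k = ⅔ (k = 1 + (⅓)*(-1) = 1 - ⅓ = ⅔ ≈ 0.66667)
d = -33278 (d = -11482 - 21796 = -33278)
t(Q, Y) = -4 (t(Q, Y) = 2*(-2) = -4)
F(N, s) = -4*N
d + F((33 + k) - 70, 26) = -33278 - 4*((33 + ⅔) - 70) = -33278 - 4*(101/3 - 70) = -33278 - 4*(-109/3) = -33278 + 436/3 = -99398/3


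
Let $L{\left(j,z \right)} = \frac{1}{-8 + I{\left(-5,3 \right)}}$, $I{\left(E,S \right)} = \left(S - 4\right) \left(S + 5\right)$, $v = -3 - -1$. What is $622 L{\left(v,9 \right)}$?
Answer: $- \frac{311}{8} \approx -38.875$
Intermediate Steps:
$v = -2$ ($v = -3 + 1 = -2$)
$I{\left(E,S \right)} = \left(-4 + S\right) \left(5 + S\right)$
$L{\left(j,z \right)} = - \frac{1}{16}$ ($L{\left(j,z \right)} = \frac{1}{-8 + \left(-20 + 3 + 3^{2}\right)} = \frac{1}{-8 + \left(-20 + 3 + 9\right)} = \frac{1}{-8 - 8} = \frac{1}{-16} = - \frac{1}{16}$)
$622 L{\left(v,9 \right)} = 622 \left(- \frac{1}{16}\right) = - \frac{311}{8}$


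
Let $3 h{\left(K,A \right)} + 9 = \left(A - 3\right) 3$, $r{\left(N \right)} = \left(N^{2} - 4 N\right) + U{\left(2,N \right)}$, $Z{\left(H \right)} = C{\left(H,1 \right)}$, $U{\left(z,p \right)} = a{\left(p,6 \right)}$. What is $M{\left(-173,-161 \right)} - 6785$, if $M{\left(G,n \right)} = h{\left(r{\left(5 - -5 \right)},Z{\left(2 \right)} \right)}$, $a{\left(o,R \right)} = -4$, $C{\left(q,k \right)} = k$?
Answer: $-6790$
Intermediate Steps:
$U{\left(z,p \right)} = -4$
$Z{\left(H \right)} = 1$
$r{\left(N \right)} = -4 + N^{2} - 4 N$ ($r{\left(N \right)} = \left(N^{2} - 4 N\right) - 4 = -4 + N^{2} - 4 N$)
$h{\left(K,A \right)} = -6 + A$ ($h{\left(K,A \right)} = -3 + \frac{\left(A - 3\right) 3}{3} = -3 + \frac{\left(-3 + A\right) 3}{3} = -3 + \frac{-9 + 3 A}{3} = -3 + \left(-3 + A\right) = -6 + A$)
$M{\left(G,n \right)} = -5$ ($M{\left(G,n \right)} = -6 + 1 = -5$)
$M{\left(-173,-161 \right)} - 6785 = -5 - 6785 = -6790$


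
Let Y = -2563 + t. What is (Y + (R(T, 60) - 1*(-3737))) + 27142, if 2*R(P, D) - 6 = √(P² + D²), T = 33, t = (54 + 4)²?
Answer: 31683 + 3*√521/2 ≈ 31717.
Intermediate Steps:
t = 3364 (t = 58² = 3364)
R(P, D) = 3 + √(D² + P²)/2 (R(P, D) = 3 + √(P² + D²)/2 = 3 + √(D² + P²)/2)
Y = 801 (Y = -2563 + 3364 = 801)
(Y + (R(T, 60) - 1*(-3737))) + 27142 = (801 + ((3 + √(60² + 33²)/2) - 1*(-3737))) + 27142 = (801 + ((3 + √(3600 + 1089)/2) + 3737)) + 27142 = (801 + ((3 + √4689/2) + 3737)) + 27142 = (801 + ((3 + (3*√521)/2) + 3737)) + 27142 = (801 + ((3 + 3*√521/2) + 3737)) + 27142 = (801 + (3740 + 3*√521/2)) + 27142 = (4541 + 3*√521/2) + 27142 = 31683 + 3*√521/2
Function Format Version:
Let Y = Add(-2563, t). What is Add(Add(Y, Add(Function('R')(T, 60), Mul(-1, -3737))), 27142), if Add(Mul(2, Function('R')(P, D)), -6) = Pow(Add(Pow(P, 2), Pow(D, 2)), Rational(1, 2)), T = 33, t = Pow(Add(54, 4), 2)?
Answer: Add(31683, Mul(Rational(3, 2), Pow(521, Rational(1, 2)))) ≈ 31717.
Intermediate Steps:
t = 3364 (t = Pow(58, 2) = 3364)
Function('R')(P, D) = Add(3, Mul(Rational(1, 2), Pow(Add(Pow(D, 2), Pow(P, 2)), Rational(1, 2)))) (Function('R')(P, D) = Add(3, Mul(Rational(1, 2), Pow(Add(Pow(P, 2), Pow(D, 2)), Rational(1, 2)))) = Add(3, Mul(Rational(1, 2), Pow(Add(Pow(D, 2), Pow(P, 2)), Rational(1, 2)))))
Y = 801 (Y = Add(-2563, 3364) = 801)
Add(Add(Y, Add(Function('R')(T, 60), Mul(-1, -3737))), 27142) = Add(Add(801, Add(Add(3, Mul(Rational(1, 2), Pow(Add(Pow(60, 2), Pow(33, 2)), Rational(1, 2)))), Mul(-1, -3737))), 27142) = Add(Add(801, Add(Add(3, Mul(Rational(1, 2), Pow(Add(3600, 1089), Rational(1, 2)))), 3737)), 27142) = Add(Add(801, Add(Add(3, Mul(Rational(1, 2), Pow(4689, Rational(1, 2)))), 3737)), 27142) = Add(Add(801, Add(Add(3, Mul(Rational(1, 2), Mul(3, Pow(521, Rational(1, 2))))), 3737)), 27142) = Add(Add(801, Add(Add(3, Mul(Rational(3, 2), Pow(521, Rational(1, 2)))), 3737)), 27142) = Add(Add(801, Add(3740, Mul(Rational(3, 2), Pow(521, Rational(1, 2))))), 27142) = Add(Add(4541, Mul(Rational(3, 2), Pow(521, Rational(1, 2)))), 27142) = Add(31683, Mul(Rational(3, 2), Pow(521, Rational(1, 2))))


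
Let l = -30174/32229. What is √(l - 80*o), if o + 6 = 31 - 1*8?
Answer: I*√157068439734/10743 ≈ 36.891*I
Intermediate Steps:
o = 17 (o = -6 + (31 - 1*8) = -6 + (31 - 8) = -6 + 23 = 17)
l = -10058/10743 (l = -30174*1/32229 = -10058/10743 ≈ -0.93624)
√(l - 80*o) = √(-10058/10743 - 80*17) = √(-10058/10743 - 1360) = √(-14620538/10743) = I*√157068439734/10743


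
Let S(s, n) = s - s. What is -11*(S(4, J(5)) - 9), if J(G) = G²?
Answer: 99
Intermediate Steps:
S(s, n) = 0
-11*(S(4, J(5)) - 9) = -11*(0 - 9) = -11*(-9) = 99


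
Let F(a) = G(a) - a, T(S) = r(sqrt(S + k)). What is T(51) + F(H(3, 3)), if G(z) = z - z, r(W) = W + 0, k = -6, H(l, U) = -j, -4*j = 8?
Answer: -2 + 3*sqrt(5) ≈ 4.7082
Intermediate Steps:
j = -2 (j = -1/4*8 = -2)
H(l, U) = 2 (H(l, U) = -1*(-2) = 2)
r(W) = W
G(z) = 0
T(S) = sqrt(-6 + S) (T(S) = sqrt(S - 6) = sqrt(-6 + S))
F(a) = -a (F(a) = 0 - a = -a)
T(51) + F(H(3, 3)) = sqrt(-6 + 51) - 1*2 = sqrt(45) - 2 = 3*sqrt(5) - 2 = -2 + 3*sqrt(5)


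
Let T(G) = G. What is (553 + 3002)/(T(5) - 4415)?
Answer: -79/98 ≈ -0.80612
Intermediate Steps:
(553 + 3002)/(T(5) - 4415) = (553 + 3002)/(5 - 4415) = 3555/(-4410) = 3555*(-1/4410) = -79/98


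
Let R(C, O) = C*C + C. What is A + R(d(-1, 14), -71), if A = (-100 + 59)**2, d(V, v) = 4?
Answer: 1701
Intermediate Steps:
R(C, O) = C + C**2 (R(C, O) = C**2 + C = C + C**2)
A = 1681 (A = (-41)**2 = 1681)
A + R(d(-1, 14), -71) = 1681 + 4*(1 + 4) = 1681 + 4*5 = 1681 + 20 = 1701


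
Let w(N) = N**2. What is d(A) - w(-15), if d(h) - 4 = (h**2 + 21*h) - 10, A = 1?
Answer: -209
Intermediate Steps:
d(h) = -6 + h**2 + 21*h (d(h) = 4 + ((h**2 + 21*h) - 10) = 4 + (-10 + h**2 + 21*h) = -6 + h**2 + 21*h)
d(A) - w(-15) = (-6 + 1**2 + 21*1) - 1*(-15)**2 = (-6 + 1 + 21) - 1*225 = 16 - 225 = -209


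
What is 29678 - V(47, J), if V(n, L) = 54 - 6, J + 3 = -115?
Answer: 29630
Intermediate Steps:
J = -118 (J = -3 - 115 = -118)
V(n, L) = 48
29678 - V(47, J) = 29678 - 1*48 = 29678 - 48 = 29630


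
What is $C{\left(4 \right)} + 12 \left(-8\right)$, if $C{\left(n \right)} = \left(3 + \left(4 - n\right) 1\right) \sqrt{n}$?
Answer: $-90$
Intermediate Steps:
$C{\left(n \right)} = \sqrt{n} \left(7 - n\right)$ ($C{\left(n \right)} = \left(3 - \left(-4 + n\right)\right) \sqrt{n} = \left(7 - n\right) \sqrt{n} = \sqrt{n} \left(7 - n\right)$)
$C{\left(4 \right)} + 12 \left(-8\right) = \sqrt{4} \left(7 - 4\right) + 12 \left(-8\right) = 2 \left(7 - 4\right) - 96 = 2 \cdot 3 - 96 = 6 - 96 = -90$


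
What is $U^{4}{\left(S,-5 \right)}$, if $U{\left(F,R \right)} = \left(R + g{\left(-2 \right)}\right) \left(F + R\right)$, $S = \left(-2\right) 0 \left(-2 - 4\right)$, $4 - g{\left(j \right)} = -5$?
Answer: $160000$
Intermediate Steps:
$g{\left(j \right)} = 9$ ($g{\left(j \right)} = 4 - -5 = 4 + 5 = 9$)
$S = 0$ ($S = 0 \left(-6\right) = 0$)
$U{\left(F,R \right)} = \left(9 + R\right) \left(F + R\right)$ ($U{\left(F,R \right)} = \left(R + 9\right) \left(F + R\right) = \left(9 + R\right) \left(F + R\right)$)
$U^{4}{\left(S,-5 \right)} = \left(\left(-5\right)^{2} + 9 \cdot 0 + 9 \left(-5\right) + 0 \left(-5\right)\right)^{4} = \left(25 + 0 - 45 + 0\right)^{4} = \left(-20\right)^{4} = 160000$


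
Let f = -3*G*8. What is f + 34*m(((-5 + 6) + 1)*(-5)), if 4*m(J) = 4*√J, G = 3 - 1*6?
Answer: 72 + 34*I*√10 ≈ 72.0 + 107.52*I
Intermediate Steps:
G = -3 (G = 3 - 6 = -3)
m(J) = √J (m(J) = (4*√J)/4 = √J)
f = 72 (f = -3*(-3)*8 = 9*8 = 72)
f + 34*m(((-5 + 6) + 1)*(-5)) = 72 + 34*√(((-5 + 6) + 1)*(-5)) = 72 + 34*√((1 + 1)*(-5)) = 72 + 34*√(2*(-5)) = 72 + 34*√(-10) = 72 + 34*(I*√10) = 72 + 34*I*√10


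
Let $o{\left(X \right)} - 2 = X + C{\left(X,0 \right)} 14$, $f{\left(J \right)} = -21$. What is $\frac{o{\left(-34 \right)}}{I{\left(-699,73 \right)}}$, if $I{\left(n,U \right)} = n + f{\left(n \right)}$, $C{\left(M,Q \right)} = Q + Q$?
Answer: $\frac{2}{45} \approx 0.044444$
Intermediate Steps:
$C{\left(M,Q \right)} = 2 Q$
$o{\left(X \right)} = 2 + X$ ($o{\left(X \right)} = 2 + \left(X + 2 \cdot 0 \cdot 14\right) = 2 + \left(X + 0 \cdot 14\right) = 2 + \left(X + 0\right) = 2 + X$)
$I{\left(n,U \right)} = -21 + n$ ($I{\left(n,U \right)} = n - 21 = -21 + n$)
$\frac{o{\left(-34 \right)}}{I{\left(-699,73 \right)}} = \frac{2 - 34}{-21 - 699} = - \frac{32}{-720} = \left(-32\right) \left(- \frac{1}{720}\right) = \frac{2}{45}$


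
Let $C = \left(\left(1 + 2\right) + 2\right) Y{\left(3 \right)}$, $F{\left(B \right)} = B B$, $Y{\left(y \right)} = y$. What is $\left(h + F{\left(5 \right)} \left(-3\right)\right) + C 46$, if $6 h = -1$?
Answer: $\frac{3689}{6} \approx 614.83$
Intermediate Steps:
$h = - \frac{1}{6}$ ($h = \frac{1}{6} \left(-1\right) = - \frac{1}{6} \approx -0.16667$)
$F{\left(B \right)} = B^{2}$
$C = 15$ ($C = \left(\left(1 + 2\right) + 2\right) 3 = \left(3 + 2\right) 3 = 5 \cdot 3 = 15$)
$\left(h + F{\left(5 \right)} \left(-3\right)\right) + C 46 = \left(- \frac{1}{6} + 5^{2} \left(-3\right)\right) + 15 \cdot 46 = \left(- \frac{1}{6} + 25 \left(-3\right)\right) + 690 = \left(- \frac{1}{6} - 75\right) + 690 = - \frac{451}{6} + 690 = \frac{3689}{6}$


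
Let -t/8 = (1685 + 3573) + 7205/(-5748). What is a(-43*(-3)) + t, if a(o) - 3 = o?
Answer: -60241874/1437 ≈ -41922.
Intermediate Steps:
t = -60431558/1437 (t = -8*((1685 + 3573) + 7205/(-5748)) = -8*(5258 + 7205*(-1/5748)) = -8*(5258 - 7205/5748) = -8*30215779/5748 = -60431558/1437 ≈ -42054.)
a(o) = 3 + o
a(-43*(-3)) + t = (3 - 43*(-3)) - 60431558/1437 = (3 + 129) - 60431558/1437 = 132 - 60431558/1437 = -60241874/1437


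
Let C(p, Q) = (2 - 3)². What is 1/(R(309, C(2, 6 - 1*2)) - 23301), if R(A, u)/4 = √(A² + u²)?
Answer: -23301/541408889 - 4*√95482/541408889 ≈ -4.5321e-5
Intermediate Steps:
C(p, Q) = 1 (C(p, Q) = (-1)² = 1)
R(A, u) = 4*√(A² + u²)
1/(R(309, C(2, 6 - 1*2)) - 23301) = 1/(4*√(309² + 1²) - 23301) = 1/(4*√(95481 + 1) - 23301) = 1/(4*√95482 - 23301) = 1/(-23301 + 4*√95482)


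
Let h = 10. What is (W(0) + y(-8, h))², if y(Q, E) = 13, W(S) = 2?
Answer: 225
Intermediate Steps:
(W(0) + y(-8, h))² = (2 + 13)² = 15² = 225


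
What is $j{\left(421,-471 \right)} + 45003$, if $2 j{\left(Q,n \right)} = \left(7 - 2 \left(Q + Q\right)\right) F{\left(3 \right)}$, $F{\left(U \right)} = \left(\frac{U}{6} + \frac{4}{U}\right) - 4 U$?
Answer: $\frac{214111}{4} \approx 53528.0$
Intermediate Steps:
$F{\left(U \right)} = \frac{4}{U} - \frac{23 U}{6}$ ($F{\left(U \right)} = \left(U \frac{1}{6} + \frac{4}{U}\right) - 4 U = \left(\frac{U}{6} + \frac{4}{U}\right) - 4 U = \left(\frac{4}{U} + \frac{U}{6}\right) - 4 U = \frac{4}{U} - \frac{23 U}{6}$)
$j{\left(Q,n \right)} = - \frac{427}{12} + \frac{61 Q}{3}$ ($j{\left(Q,n \right)} = \frac{\left(7 - 2 \left(Q + Q\right)\right) \left(\frac{4}{3} - \frac{23}{2}\right)}{2} = \frac{\left(7 - 2 \cdot 2 Q\right) \left(4 \cdot \frac{1}{3} - \frac{23}{2}\right)}{2} = \frac{\left(7 - 4 Q\right) \left(\frac{4}{3} - \frac{23}{2}\right)}{2} = \frac{\left(7 - 4 Q\right) \left(- \frac{61}{6}\right)}{2} = \frac{- \frac{427}{6} + \frac{122 Q}{3}}{2} = - \frac{427}{12} + \frac{61 Q}{3}$)
$j{\left(421,-471 \right)} + 45003 = \left(- \frac{427}{12} + \frac{61}{3} \cdot 421\right) + 45003 = \left(- \frac{427}{12} + \frac{25681}{3}\right) + 45003 = \frac{34099}{4} + 45003 = \frac{214111}{4}$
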